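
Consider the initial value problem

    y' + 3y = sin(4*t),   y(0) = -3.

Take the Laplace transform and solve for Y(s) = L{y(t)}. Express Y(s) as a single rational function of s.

Take the Laplace transform of both sides.
With L{y'} = sY - y(0) = sY - (-3): the LHS transforms to (s + 3)Y - (-3).
The right side is L{sin(4*t)} = 4/(s^2 + 16).
So (s + 3)Y = 4/(s^2 + 16) + (-3).
Solve for Y(s) and write it as one ratio of polynomials.

Y(s) = (-3*s^2 - 44)/(s^3 + 3*s^2 + 16*s + 48)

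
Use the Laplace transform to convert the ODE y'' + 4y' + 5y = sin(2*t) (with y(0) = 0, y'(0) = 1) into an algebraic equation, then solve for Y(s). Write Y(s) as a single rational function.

Laplace-transform each side.
Using L{y''} = s^2 Y - s·y(0) - y'(0) and L{y'} = sY - y(0), with y(0) = 0, y'(0) = 1, the left side becomes (s^2 + 4*s + 5)Y - (1).
The right side is L{sin(2*t)} = 2/(s^2 + 4).
So (s^2 + 4*s + 5)Y = 2/(s^2 + 4) + (1).
Solve for Y(s) and write it as one ratio of polynomials.

Y(s) = (s^2 + 6)/(s^4 + 4*s^3 + 9*s^2 + 16*s + 20)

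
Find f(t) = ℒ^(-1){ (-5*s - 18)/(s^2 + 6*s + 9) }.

Factor the denominator: s^2 + 6*s + 9 = (s + 3)^2.
Partial fraction decomposition gives [-5/(s + 3)] + [-3/(s + 3)^2].
Invert each term: -5/(s + 3) ↔ -5e^(-3t); -3/(s + 3)^2 ↔ -3t·e^(-3t).

f(t) = -3*t*exp(-3*t) - 5*exp(-3*t)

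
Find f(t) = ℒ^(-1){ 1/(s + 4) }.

Since L{e^(-4t)} = 1/(s + 4), the inverse is e^(-4*t).

f(t) = exp(-4*t)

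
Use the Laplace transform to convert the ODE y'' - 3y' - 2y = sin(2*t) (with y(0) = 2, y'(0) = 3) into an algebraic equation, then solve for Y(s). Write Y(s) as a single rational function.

Y(s) = (2*s^3 - 3*s^2 + 8*s - 10)/(s^4 - 3*s^3 + 2*s^2 - 12*s - 8)

Apply the Laplace transform to the equation.
The derivative rules (L{y''} = s^2 Y - s·y(0) - y'(0) and L{y'} = sY - y(0), with y(0) = 2, y'(0) = 3) turn the left side into (s^2 - 3*s - 2)Y - (2*s - 3).
The right side is L{sin(2*t)} = 2/(s^2 + 4).
So (s^2 - 3*s - 2)Y = 2/(s^2 + 4) + (2*s - 3).
Isolate Y and clear denominators.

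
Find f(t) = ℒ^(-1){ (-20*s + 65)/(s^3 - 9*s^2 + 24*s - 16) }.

Factor the denominator: s^3 - 9*s^2 + 24*s - 16 = (s - 4)^2*(s - 1).
Partial fraction decomposition gives [-5/(s - 4)] + [-5/(s - 4)^2] + [5/(s - 1)].
Invert each term: -5/(s - 4) ↔ -5e^(4t); -5/(s - 4)^2 ↔ -5t·e^(4t); 5/(s - 1) ↔ 5e^(t).

f(t) = -5*t*exp(4*t) - 5*exp(4*t) + 5*exp(t)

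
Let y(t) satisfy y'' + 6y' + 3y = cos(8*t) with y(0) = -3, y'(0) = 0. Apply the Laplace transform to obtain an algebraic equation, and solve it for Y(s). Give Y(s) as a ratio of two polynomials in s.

Apply the Laplace transform to the equation.
The derivative rules (L{y''} = s^2 Y - s·y(0) - y'(0) and L{y'} = sY - y(0), with y(0) = -3, y'(0) = 0) turn the left side into (s^2 + 6*s + 3)Y - (-3*s - 18).
The right side is L{cos(8*t)} = s/(s^2 + 64).
So (s^2 + 6*s + 3)Y = s/(s^2 + 64) + (-3*s - 18).
Isolate Y and clear denominators.

Y(s) = (-3*s^3 - 18*s^2 - 191*s - 1152)/(s^4 + 6*s^3 + 67*s^2 + 384*s + 192)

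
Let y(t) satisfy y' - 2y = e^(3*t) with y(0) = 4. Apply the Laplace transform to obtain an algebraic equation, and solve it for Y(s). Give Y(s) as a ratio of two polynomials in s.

Apply the Laplace transform to the equation.
The derivative rules (L{y'} = sY - y(0) = sY - 4) turn the left side into (s - 2)Y - (4).
The right side is L{e^(3*t)} = 1/(s - 3).
So (s - 2)Y = 1/(s - 3) + (4).
Solve for Y(s) and write it as one ratio of polynomials.

Y(s) = (4*s - 11)/(s^2 - 5*s + 6)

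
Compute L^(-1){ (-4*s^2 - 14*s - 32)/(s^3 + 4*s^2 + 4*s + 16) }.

Factor the denominator: s^3 + 4*s^2 + 4*s + 16 = (s + 4)*(s^2 + 4).
Partial fraction decomposition gives [-2/(s + 4)] + [-2*s/(s^2 + 4)] + [-6/(s^2 + 4)].
Invert each term: -2/(s + 4) ↔ -2e^(-4t); -2·s/(s^2 + 4) ↔ -2cos(2t); -3·2/(s^2 + 4) ↔ -3sin(2t).

-3*sin(2*t) - 2*cos(2*t) - 2*exp(-4*t)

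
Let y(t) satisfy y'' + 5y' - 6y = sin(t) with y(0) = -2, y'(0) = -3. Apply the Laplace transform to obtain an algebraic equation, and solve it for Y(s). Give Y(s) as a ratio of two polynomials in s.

Take the Laplace transform of both sides.
The derivative rules (L{y''} = s^2 Y - s·y(0) - y'(0) and L{y'} = sY - y(0), with y(0) = -2, y'(0) = -3) turn the left side into (s^2 + 5*s - 6)Y - (-2*s - 13).
The right side is L{sin(t)} = 1/(s^2 + 1).
So (s^2 + 5*s - 6)Y = 1/(s^2 + 1) + (-2*s - 13).
Isolate Y and clear denominators.

Y(s) = (-2*s^3 - 13*s^2 - 2*s - 12)/(s^4 + 5*s^3 - 5*s^2 + 5*s - 6)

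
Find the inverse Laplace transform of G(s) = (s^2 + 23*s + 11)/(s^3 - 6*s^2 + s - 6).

Factor the denominator: s^3 - 6*s^2 + s - 6 = (s - 6)*(s^2 + 1).
Partial fraction decomposition gives [5/(s - 6)] + [-4*s/(s^2 + 1)] + [-1/(s^2 + 1)].
Invert each term: 5/(s - 6) ↔ 5e^(6t); -4·s/(s^2 + 1) ↔ -4cos(t); -1·1/(s^2 + 1) ↔ -sin(t).

5*exp(6*t) - sin(t) - 4*cos(t)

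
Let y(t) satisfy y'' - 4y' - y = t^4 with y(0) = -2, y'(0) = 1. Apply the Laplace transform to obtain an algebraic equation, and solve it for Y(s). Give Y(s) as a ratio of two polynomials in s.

Y(s) = (-2*s^6 + 9*s^5 + 24)/(s^7 - 4*s^6 - s^5)

Apply the Laplace transform to the equation.
Using L{y''} = s^2 Y - s·y(0) - y'(0) and L{y'} = sY - y(0), with y(0) = -2, y'(0) = 1, the left side becomes (s^2 - 4*s - 1)Y - (-2*s + 9).
The right side is L{t^4} = 24/s^5.
So (s^2 - 4*s - 1)Y = 24/s^5 + (-2*s + 9).
Solve for Y(s) and write it as one ratio of polynomials.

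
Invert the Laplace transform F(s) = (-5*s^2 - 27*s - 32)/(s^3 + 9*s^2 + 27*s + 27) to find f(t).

f(t) = 2*t^2*exp(-3*t) + 3*t*exp(-3*t) - 5*exp(-3*t)

Factor the denominator: s^3 + 9*s^2 + 27*s + 27 = (s + 3)^3.
Partial fraction decomposition gives [-5/(s + 3)] + [3/(s + 3)^2] + [4/(s + 3)^3].
Invert each term: -5/(s + 3) ↔ -5e^(-3t); 3/(s + 3)^2 ↔ 3t·e^(-3t); 4/(s + 3)^3 ↔ (2)t^2·e^(-3t).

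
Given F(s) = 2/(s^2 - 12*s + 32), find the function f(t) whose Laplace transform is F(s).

Rewrite the denominator: s^2 - 12*s + 32 = (s - 6)^2 - 4.
The form in (s - 6) signals a first-shifting-theorem factor e^(6t).
Since L{sinh(2t)} = 2/(s^2 - 4), the inverse is exp(6*t)*sinh(2*t).

f(t) = exp(6*t)*sinh(2*t)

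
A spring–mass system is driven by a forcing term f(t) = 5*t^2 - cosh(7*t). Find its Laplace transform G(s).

G(s) = -s/(s^2 - 49) + 10/s^3

The transform is linear, so treat each term independently.
(5)·[L{t^2} = 2!/s^3 = 2/s^3]; (-1)·[L{cosh(7t)} = s/(s^2 - 49)].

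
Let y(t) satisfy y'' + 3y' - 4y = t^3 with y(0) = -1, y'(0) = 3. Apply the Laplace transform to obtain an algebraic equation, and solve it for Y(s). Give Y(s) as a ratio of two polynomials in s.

Y(s) = (-s^5 + 6)/(s^6 + 3*s^5 - 4*s^4)

Apply the Laplace transform to the equation.
With L{y''} = s^2 Y - s·y(0) - y'(0) and L{y'} = sY - y(0), with y(0) = -1, y'(0) = 3: the LHS transforms to (s^2 + 3*s - 4)Y - (-s).
The right side is L{t^3} = 6/s^4.
So (s^2 + 3*s - 4)Y = 6/s^4 + (-s).
Divide through and combine into a single rational function.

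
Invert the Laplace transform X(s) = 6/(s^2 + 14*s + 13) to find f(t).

f(t) = exp(-7*t)*sinh(6*t)

Rewrite the denominator: s^2 + 14*s + 13 = (s + 7)^2 - 36.
The form in (s + 7) signals a first-shifting-theorem factor e^(-7t).
Since L{sinh(6t)} = 6/(s^2 - 36), the inverse is e^(-7*t)*sinh(6*t).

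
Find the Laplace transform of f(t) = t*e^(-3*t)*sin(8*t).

L{sin(8t)} = 8/(s^2 + 64).
Multiplying by e^(-3t) shifts s → s + 3, so L{e^(-3*t)*sin(8*t)} = 8/((s + 3)^2 + 64).
Then apply L{t·g(t)} = -d/ds[G(s)] with G(s) = 8/((s + 3)^2 + 64):
differentiating 1 time and applying the sign gives 16*(s + 3)/(s^2 + 6*s + 73)^2.

16*(s + 3)/(s^2 + 6*s + 73)^2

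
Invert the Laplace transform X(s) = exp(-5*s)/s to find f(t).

The factor e^(-5s) signals a time shift by c = 5 (second shifting theorem).
L{1} = 1/s, so L^-1{1/s} = 1.
Hence the inverse is u(t - 5) times that function evaluated at t - 5.

f(t) = Heaviside(t - 5)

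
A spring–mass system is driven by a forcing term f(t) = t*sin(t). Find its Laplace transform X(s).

L{sin(t)} = 1/(s^2 + 1).
Then apply L{t·g(t)} = -d/ds[G(s)] with G(s) = 1/(s^2 + 1):
differentiating 1 time and applying the sign gives 2*s/(s^2 + 1)^2.

X(s) = 2*s/(s^2 + 1)^2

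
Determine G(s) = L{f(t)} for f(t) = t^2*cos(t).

L{cos(t)} = s/(s^2 + 1).
Then apply L{t^2·g(t)} = (-1)^2 d^2/ds^2[H(s)] with H(s) = s/(s^2 + 1):
differentiating 2 times and applying the sign gives 2*s*(s^2 - 3)/(s^2 + 1)^3.

G(s) = 2*s*(s^2 - 3)/(s^2 + 1)^3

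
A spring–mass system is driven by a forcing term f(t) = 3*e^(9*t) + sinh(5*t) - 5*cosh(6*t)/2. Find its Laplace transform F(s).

By linearity of the Laplace transform, transform each term separately.
(3)·[L{e^(9t)} = 1/(s - 9)]; L{sinh(5t)} = 5/(s^2 - 25); (-5/2)·[L{cosh(6t)} = s/(s^2 - 36)].

F(s) = -5*s/(2*(s^2 - 36)) + 5/(s^2 - 25) + 3/(s - 9)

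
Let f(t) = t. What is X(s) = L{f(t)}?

L{t} = 1!/s^2 = 1/s^2.

X(s) = s^(-2)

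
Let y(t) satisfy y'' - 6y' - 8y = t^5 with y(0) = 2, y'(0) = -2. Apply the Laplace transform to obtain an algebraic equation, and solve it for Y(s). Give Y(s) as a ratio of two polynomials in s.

Laplace-transform each side.
Using L{y''} = s^2 Y - s·y(0) - y'(0) and L{y'} = sY - y(0), with y(0) = 2, y'(0) = -2, the left side becomes (s^2 - 6*s - 8)Y - (2*s - 14).
The right side is L{t^5} = 120/s^6.
So (s^2 - 6*s - 8)Y = 120/s^6 + (2*s - 14).
Isolate Y and clear denominators.

Y(s) = (2*s^7 - 14*s^6 + 120)/(s^8 - 6*s^7 - 8*s^6)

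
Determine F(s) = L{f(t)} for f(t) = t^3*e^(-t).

F(s) = 6/(s + 1)^4

L{t^3} = 3!/s^4 = 6/s^4.
By the first shifting theorem, multiplying by e^(-t) replaces s with s + 1.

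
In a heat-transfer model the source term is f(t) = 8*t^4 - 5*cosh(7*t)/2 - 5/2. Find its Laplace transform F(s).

Apply the Laplace transform termwise.
L{-5/2} = (-5/2)/s; (-5/2)·[L{cosh(7t)} = s/(s^2 - 49)]; (8)·[L{t^4} = 4!/s^5 = 24/s^5].

F(s) = -5*s/(2*(s^2 - 49)) - 5/(2*s) + 192/s^5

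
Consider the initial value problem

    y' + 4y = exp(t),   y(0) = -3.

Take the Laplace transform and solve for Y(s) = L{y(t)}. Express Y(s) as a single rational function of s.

Y(s) = (-3*s + 4)/(s^2 + 3*s - 4)

Apply the Laplace transform to the equation.
With L{y'} = sY - y(0) = sY - (-3): the LHS transforms to (s + 4)Y - (-3).
The right side is L{exp(t)} = 1/(s - 1).
So (s + 4)Y = 1/(s - 1) + (-3).
Divide through and combine into a single rational function.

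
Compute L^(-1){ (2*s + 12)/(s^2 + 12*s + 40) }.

2*exp(-6*t)*cos(2*t)

Rewrite the denominator: s^2 + 12*s + 40 = (s + 6)^2 + 4.
The form in (s + 6) signals a first-shifting-theorem factor e^(-6t).
Since L{cos(2t)} = s/(s^2 + 4), the inverse is exp(-6*t)*cos(2*t), scaled by 2.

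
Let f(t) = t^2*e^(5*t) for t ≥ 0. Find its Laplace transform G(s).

G(s) = 2/(s - 5)^3

L{e^(5t)} = 1/(s - 5).
Then apply L{t^2·g(t)} = (-1)^2 d^2/ds^2[H(s)] with H(s) = 1/(s - 5):
differentiating 2 times and applying the sign gives 2/(s - 5)^3.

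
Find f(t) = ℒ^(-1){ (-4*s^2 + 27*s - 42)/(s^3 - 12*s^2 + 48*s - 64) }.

f(t) = t^2*exp(4*t) - 5*t*exp(4*t) - 4*exp(4*t)

Factor the denominator: s^3 - 12*s^2 + 48*s - 64 = (s - 4)^3.
Partial fraction decomposition gives [-4/(s - 4)] + [-5/(s - 4)^2] + [2/(s - 4)^3].
Invert each term: -4/(s - 4) ↔ -4e^(4t); -5/(s - 4)^2 ↔ -5t·e^(4t); 2/(s - 4)^3 ↔ (1)t^2·e^(4t).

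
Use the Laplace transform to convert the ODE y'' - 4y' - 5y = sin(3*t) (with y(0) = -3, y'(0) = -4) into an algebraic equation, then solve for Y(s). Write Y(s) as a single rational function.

Take the Laplace transform of both sides.
With L{y''} = s^2 Y - s·y(0) - y'(0) and L{y'} = sY - y(0), with y(0) = -3, y'(0) = -4: the LHS transforms to (s^2 - 4*s - 5)Y - (-3*s + 8).
The right side is L{sin(3*t)} = 3/(s^2 + 9).
So (s^2 - 4*s - 5)Y = 3/(s^2 + 9) + (-3*s + 8).
Isolate Y and clear denominators.

Y(s) = (-3*s^3 + 8*s^2 - 27*s + 75)/(s^4 - 4*s^3 + 4*s^2 - 36*s - 45)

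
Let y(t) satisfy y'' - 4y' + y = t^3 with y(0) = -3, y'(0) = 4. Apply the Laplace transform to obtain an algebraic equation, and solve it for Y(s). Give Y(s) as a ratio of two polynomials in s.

Apply the Laplace transform to the equation.
The derivative rules (L{y''} = s^2 Y - s·y(0) - y'(0) and L{y'} = sY - y(0), with y(0) = -3, y'(0) = 4) turn the left side into (s^2 - 4*s + 1)Y - (-3*s + 16).
The right side is L{t^3} = 6/s^4.
So (s^2 - 4*s + 1)Y = 6/s^4 + (-3*s + 16).
Isolate Y and clear denominators.

Y(s) = (-3*s^5 + 16*s^4 + 6)/(s^6 - 4*s^5 + s^4)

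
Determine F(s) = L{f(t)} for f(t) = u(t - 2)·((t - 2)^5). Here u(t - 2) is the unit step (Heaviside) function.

By the second shifting theorem, L{u(t - c)·g(t - c)} = e^(-cs)·G(s) with c = 2 and G(s) = L{g(t)}.
L{t^5} = 5!/s^6 = 120/s^6.

F(s) = 120*exp(-2*s)/s^6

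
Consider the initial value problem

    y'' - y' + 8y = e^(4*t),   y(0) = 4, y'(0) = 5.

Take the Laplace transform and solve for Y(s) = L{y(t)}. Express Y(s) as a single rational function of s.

Take the Laplace transform of both sides.
With L{y''} = s^2 Y - s·y(0) - y'(0) and L{y'} = sY - y(0), with y(0) = 4, y'(0) = 5: the LHS transforms to (s^2 - s + 8)Y - (4*s + 1).
The right side is L{e^(4*t)} = 1/(s - 4).
So (s^2 - s + 8)Y = 1/(s - 4) + (4*s + 1).
Divide through and combine into a single rational function.

Y(s) = (4*s^2 - 15*s - 3)/(s^3 - 5*s^2 + 12*s - 32)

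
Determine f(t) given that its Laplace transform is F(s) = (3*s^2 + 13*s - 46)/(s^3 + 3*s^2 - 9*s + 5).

Factor the denominator: s^3 + 3*s^2 - 9*s + 5 = (s - 1)^2*(s + 5).
Partial fraction decomposition gives [4/(s - 1)] + [-5/(s - 1)^2] + [-1/(s + 5)].
Invert each term: 4/(s - 1) ↔ 4e^(t); -5/(s - 1)^2 ↔ -5t·e^(t); -1/(s + 5) ↔ -e^(-5t).

f(t) = -5*t*exp(t) + 4*exp(t) - exp(-5*t)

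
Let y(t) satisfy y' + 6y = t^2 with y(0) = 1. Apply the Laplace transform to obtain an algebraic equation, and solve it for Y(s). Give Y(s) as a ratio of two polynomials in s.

Take the Laplace transform of both sides.
With L{y'} = sY - y(0) = sY - 1: the LHS transforms to (s + 6)Y - (1).
The right side is L{t^2} = 2/s^3.
So (s + 6)Y = 2/s^3 + (1).
Solve for Y(s) and write it as one ratio of polynomials.

Y(s) = (s^3 + 2)/(s^4 + 6*s^3)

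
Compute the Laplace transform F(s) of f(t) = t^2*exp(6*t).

L{e^(6t)} = 1/(s - 6).
Then apply L{t^2·g(t)} = (-1)^2 d^2/ds^2[G(s)] with G(s) = 1/(s - 6):
differentiating 2 times and applying the sign gives 2/(s - 6)^3.

F(s) = 2/(s - 6)^3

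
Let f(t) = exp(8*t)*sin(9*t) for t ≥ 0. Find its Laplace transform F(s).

L{sin(9t)} = 9/(s^2 + 81).
By the first shifting theorem, multiplying by e^(8t) replaces s with s - 8.

F(s) = 9/((s - 8)^2 + 81)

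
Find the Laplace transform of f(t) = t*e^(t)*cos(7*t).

(s - 8)*(s + 6)/(s^2 - 2*s + 50)^2

L{cos(7t)} = s/(s^2 + 49).
Multiplying by e^(t) shifts s → s - 1, so L{e^(t)*cos(7*t)} = (s - 1)/((s - 1)^2 + 49).
Then apply L{t·g(t)} = -d/ds[H(s)] with H(s) = (s - 1)/((s - 1)^2 + 49):
differentiating 1 time and applying the sign gives (s - 8)*(s + 6)/(s^2 - 2*s + 50)^2.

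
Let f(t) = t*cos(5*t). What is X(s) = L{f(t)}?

X(s) = (s - 5)*(s + 5)/(s^2 + 25)^2

L{cos(5t)} = s/(s^2 + 25).
Then apply L{t·g(t)} = -d/ds[G(s)] with G(s) = s/(s^2 + 25):
differentiating 1 time and applying the sign gives (s - 5)*(s + 5)/(s^2 + 25)^2.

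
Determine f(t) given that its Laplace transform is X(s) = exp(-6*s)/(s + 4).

f(t) = Heaviside(t - 6)*(exp(-4*t + 24))

The factor e^(-6s) signals a time shift by c = 6 (second shifting theorem).
L{e^(-4t)} = 1/(s + 4), so L^-1{1/(s + 4)} = exp(-4*t).
Hence the inverse is u(t - 6) times that function evaluated at t - 6.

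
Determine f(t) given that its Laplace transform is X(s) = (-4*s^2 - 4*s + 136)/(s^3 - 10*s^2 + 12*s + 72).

Factor the denominator: s^3 - 10*s^2 + 12*s + 72 = (s - 6)^2*(s + 2).
Partial fraction decomposition gives [-6/(s - 6)] + [-4/(s - 6)^2] + [2/(s + 2)].
Invert each term: -6/(s - 6) ↔ -6e^(6t); -4/(s - 6)^2 ↔ -4t·e^(6t); 2/(s + 2) ↔ 2e^(-2t).

f(t) = -4*t*exp(6*t) - 6*exp(6*t) + 2*exp(-2*t)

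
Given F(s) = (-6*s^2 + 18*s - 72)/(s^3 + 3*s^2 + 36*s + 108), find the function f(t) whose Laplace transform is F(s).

Factor the denominator: s^3 + 3*s^2 + 36*s + 108 = (s + 3)*(s^2 + 36).
Partial fraction decomposition gives [-4/(s + 3)] + [-2*s/(s^2 + 36)] + [24/(s^2 + 36)].
Invert each term: -4/(s + 3) ↔ -4e^(-3t); -2·s/(s^2 + 36) ↔ -2cos(6t); 4·6/(s^2 + 36) ↔ 4sin(6t).

f(t) = 4*sin(6*t) - 2*cos(6*t) - 4*exp(-3*t)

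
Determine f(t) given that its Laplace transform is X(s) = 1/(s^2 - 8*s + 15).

Rewrite the denominator: s^2 - 8*s + 15 = (s - 4)^2 - 1.
The form in (s - 4) signals a first-shifting-theorem factor e^(4t).
Since L{sinh(t)} = 1/(s^2 - 1), the inverse is e^(4*t)*sinh(t).

f(t) = exp(4*t)*sinh(t)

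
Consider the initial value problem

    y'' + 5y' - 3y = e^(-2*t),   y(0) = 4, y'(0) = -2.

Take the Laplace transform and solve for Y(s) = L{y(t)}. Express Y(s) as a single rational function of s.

Transform both sides with L{·}.
Using L{y''} = s^2 Y - s·y(0) - y'(0) and L{y'} = sY - y(0), with y(0) = 4, y'(0) = -2, the left side becomes (s^2 + 5*s - 3)Y - (4*s + 18).
The right side is L{e^(-2*t)} = 1/(s + 2).
So (s^2 + 5*s - 3)Y = 1/(s + 2) + (4*s + 18).
Isolate Y and clear denominators.

Y(s) = (4*s^2 + 26*s + 37)/(s^3 + 7*s^2 + 7*s - 6)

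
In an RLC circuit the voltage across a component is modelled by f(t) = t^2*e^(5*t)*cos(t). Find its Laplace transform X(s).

L{cos(t)} = s/(s^2 + 1).
Multiplying by e^(5t) shifts s → s - 5, so L{e^(5*t)*cos(t)} = (s - 5)/((s - 5)^2 + 1).
Then apply L{t^2·g(t)} = (-1)^2 d^2/ds^2[G(s)] with G(s) = (s - 5)/((s - 5)^2 + 1):
differentiating 2 times and applying the sign gives 2*(s - 5)*(s^2 - 10*s + 22)/(s^2 - 10*s + 26)^3.

X(s) = 2*(s - 5)*(s^2 - 10*s + 22)/(s^2 - 10*s + 26)^3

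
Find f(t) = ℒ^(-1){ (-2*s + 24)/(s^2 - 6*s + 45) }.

f(t) = 3*exp(3*t)*sin(6*t) - 2*exp(3*t)*cos(6*t)

Complete the square in the denominator: s^2 - 6*s + 45 = (s - 3)^2 + 6^2.
Split the numerator to match: -2*s + 24 = -2·(s - 3) + 3·6.
Invert each term: -2·(s - 3)/((s - 3)^2 + 36) ↔ -2e^(3t)cos(6t); 3·6/((s - 3)^2 + 36) ↔ 3e^(3t)sin(6t).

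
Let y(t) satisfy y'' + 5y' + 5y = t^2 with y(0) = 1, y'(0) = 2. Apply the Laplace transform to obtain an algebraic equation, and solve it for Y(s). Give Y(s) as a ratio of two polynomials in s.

Take the Laplace transform of both sides.
The derivative rules (L{y''} = s^2 Y - s·y(0) - y'(0) and L{y'} = sY - y(0), with y(0) = 1, y'(0) = 2) turn the left side into (s^2 + 5*s + 5)Y - (s + 7).
The right side is L{t^2} = 2/s^3.
So (s^2 + 5*s + 5)Y = 2/s^3 + (s + 7).
Isolate Y and clear denominators.

Y(s) = (s^4 + 7*s^3 + 2)/(s^5 + 5*s^4 + 5*s^3)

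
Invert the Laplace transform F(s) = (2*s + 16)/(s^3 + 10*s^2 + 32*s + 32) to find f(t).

Factor the denominator: s^3 + 10*s^2 + 32*s + 32 = (s + 2)*(s + 4)^2.
Partial fraction decomposition gives [-3/(s + 4)] + [-4/(s + 4)^2] + [3/(s + 2)].
Invert each term: -3/(s + 4) ↔ -3e^(-4t); -4/(s + 4)^2 ↔ -4t·e^(-4t); 3/(s + 2) ↔ 3e^(-2t).

f(t) = -4*t*exp(-4*t) + 3*exp(-2*t) - 3*exp(-4*t)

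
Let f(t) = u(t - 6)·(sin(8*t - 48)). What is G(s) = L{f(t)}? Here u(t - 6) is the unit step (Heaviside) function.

G(s) = 8*exp(-6*s)/(s^2 + 64)

By the second shifting theorem, L{u(t - c)·g(t - c)} = e^(-cs)·H(s) with c = 6 and H(s) = L{g(t)}.
L{sin(8t)} = 8/(s^2 + 64).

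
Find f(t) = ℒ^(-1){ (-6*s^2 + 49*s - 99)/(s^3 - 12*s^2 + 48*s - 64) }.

Factor the denominator: s^3 - 12*s^2 + 48*s - 64 = (s - 4)^3.
Partial fraction decomposition gives [-6/(s - 4)] + [(s - 4)^(-2)] + [(s - 4)^(-3)].
Invert each term: -6/(s - 4) ↔ -6e^(4t); 1/(s - 4)^2 ↔ t·e^(4t); 1/(s - 4)^3 ↔ (1/2)t^2·e^(4t).

f(t) = t^2*exp(4*t)/2 + t*exp(4*t) - 6*exp(4*t)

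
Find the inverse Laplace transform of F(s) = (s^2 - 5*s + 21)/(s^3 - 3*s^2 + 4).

Factor the denominator: s^3 - 3*s^2 + 4 = (s - 2)^2*(s + 1).
Partial fraction decomposition gives [-2/(s - 2)] + [5/(s - 2)^2] + [3/(s + 1)].
Invert each term: -2/(s - 2) ↔ -2e^(2t); 5/(s - 2)^2 ↔ 5t·e^(2t); 3/(s + 1) ↔ 3e^(-t).

5*t*exp(2*t) - 2*exp(2*t) + 3*exp(-t)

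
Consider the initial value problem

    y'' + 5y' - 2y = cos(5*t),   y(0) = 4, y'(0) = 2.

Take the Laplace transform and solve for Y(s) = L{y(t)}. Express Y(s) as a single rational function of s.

Laplace-transform each side.
Using L{y''} = s^2 Y - s·y(0) - y'(0) and L{y'} = sY - y(0), with y(0) = 4, y'(0) = 2, the left side becomes (s^2 + 5*s - 2)Y - (4*s + 22).
The right side is L{cos(5*t)} = s/(s^2 + 25).
So (s^2 + 5*s - 2)Y = s/(s^2 + 25) + (4*s + 22).
Isolate Y and clear denominators.

Y(s) = (4*s^3 + 22*s^2 + 101*s + 550)/(s^4 + 5*s^3 + 23*s^2 + 125*s - 50)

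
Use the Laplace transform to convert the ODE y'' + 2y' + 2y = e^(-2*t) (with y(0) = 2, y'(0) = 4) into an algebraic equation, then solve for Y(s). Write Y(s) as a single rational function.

Take the Laplace transform of both sides.
With L{y''} = s^2 Y - s·y(0) - y'(0) and L{y'} = sY - y(0), with y(0) = 2, y'(0) = 4: the LHS transforms to (s^2 + 2*s + 2)Y - (2*s + 8).
The right side is L{e^(-2*t)} = 1/(s + 2).
So (s^2 + 2*s + 2)Y = 1/(s + 2) + (2*s + 8).
Solve for Y(s) and write it as one ratio of polynomials.

Y(s) = (2*s^2 + 12*s + 17)/(s^3 + 4*s^2 + 6*s + 4)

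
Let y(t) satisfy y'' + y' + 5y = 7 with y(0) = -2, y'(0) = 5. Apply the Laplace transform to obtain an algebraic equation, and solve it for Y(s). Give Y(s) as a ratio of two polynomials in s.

Y(s) = (-2*s^2 + 3*s + 7)/(s^3 + s^2 + 5*s)

Transform both sides with L{·}.
Using L{y''} = s^2 Y - s·y(0) - y'(0) and L{y'} = sY - y(0), with y(0) = -2, y'(0) = 5, the left side becomes (s^2 + s + 5)Y - (-2*s + 3).
The right side is L{7} = 7/s.
So (s^2 + s + 5)Y = 7/s + (-2*s + 3).
Isolate Y and clear denominators.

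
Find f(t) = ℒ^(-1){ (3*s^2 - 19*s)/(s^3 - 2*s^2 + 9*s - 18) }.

f(t) = -2*exp(2*t) - 3*sin(3*t) + 5*cos(3*t)

Factor the denominator: s^3 - 2*s^2 + 9*s - 18 = (s - 2)*(s^2 + 9).
Partial fraction decomposition gives [-2/(s - 2)] + [5*s/(s^2 + 9)] + [-9/(s^2 + 9)].
Invert each term: -2/(s - 2) ↔ -2e^(2t); 5·s/(s^2 + 9) ↔ 5cos(3t); -3·3/(s^2 + 9) ↔ -3sin(3t).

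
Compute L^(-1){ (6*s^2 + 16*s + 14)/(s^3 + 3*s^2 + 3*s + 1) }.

Factor the denominator: s^3 + 3*s^2 + 3*s + 1 = (s + 1)^3.
Partial fraction decomposition gives [6/(s + 1)] + [4/(s + 1)^2] + [4/(s + 1)^3].
Invert each term: 6/(s + 1) ↔ 6e^(-t); 4/(s + 1)^2 ↔ 4t·e^(-t); 4/(s + 1)^3 ↔ (2)t^2·e^(-t).

2*t^2*exp(-t) + 4*t*exp(-t) + 6*exp(-t)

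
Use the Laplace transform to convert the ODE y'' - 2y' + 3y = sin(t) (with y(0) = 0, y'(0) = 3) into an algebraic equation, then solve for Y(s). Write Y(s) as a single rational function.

Y(s) = (3*s^2 + 4)/(s^4 - 2*s^3 + 4*s^2 - 2*s + 3)

Transform both sides with L{·}.
The derivative rules (L{y''} = s^2 Y - s·y(0) - y'(0) and L{y'} = sY - y(0), with y(0) = 0, y'(0) = 3) turn the left side into (s^2 - 2*s + 3)Y - (3).
The right side is L{sin(t)} = 1/(s^2 + 1).
So (s^2 - 2*s + 3)Y = 1/(s^2 + 1) + (3).
Isolate Y and clear denominators.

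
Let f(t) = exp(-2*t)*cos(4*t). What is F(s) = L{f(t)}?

F(s) = (s + 2)/((s + 2)^2 + 16)

L{cos(4t)} = s/(s^2 + 16).
By the first shifting theorem, multiplying by e^(-2t) replaces s with s + 2.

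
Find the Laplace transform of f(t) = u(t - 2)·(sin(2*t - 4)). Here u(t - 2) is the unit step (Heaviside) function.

By the second shifting theorem, L{u(t - c)·g(t - c)} = e^(-cs)·G(s) with c = 2 and G(s) = L{g(t)}.
L{sin(2t)} = 2/(s^2 + 4).

2*exp(-2*s)/(s^2 + 4)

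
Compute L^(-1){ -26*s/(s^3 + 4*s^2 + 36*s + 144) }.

Factor the denominator: s^3 + 4*s^2 + 36*s + 144 = (s + 4)*(s^2 + 36).
Partial fraction decomposition gives [2/(s + 4)] + [-2*s/(s^2 + 36)] + [-18/(s^2 + 36)].
Invert each term: 2/(s + 4) ↔ 2e^(-4t); -2·s/(s^2 + 36) ↔ -2cos(6t); -3·6/(s^2 + 36) ↔ -3sin(6t).

-3*sin(6*t) - 2*cos(6*t) + 2*exp(-4*t)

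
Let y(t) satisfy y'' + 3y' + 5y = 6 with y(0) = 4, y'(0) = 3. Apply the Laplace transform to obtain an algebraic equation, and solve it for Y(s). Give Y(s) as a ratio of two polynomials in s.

Y(s) = (4*s^2 + 15*s + 6)/(s^3 + 3*s^2 + 5*s)

Transform both sides with L{·}.
The derivative rules (L{y''} = s^2 Y - s·y(0) - y'(0) and L{y'} = sY - y(0), with y(0) = 4, y'(0) = 3) turn the left side into (s^2 + 3*s + 5)Y - (4*s + 15).
The right side is L{6} = 6/s.
So (s^2 + 3*s + 5)Y = 6/s + (4*s + 15).
Isolate Y and clear denominators.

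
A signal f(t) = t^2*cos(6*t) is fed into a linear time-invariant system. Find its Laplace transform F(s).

F(s) = 2*s*(s^2 - 108)/(s^2 + 36)^3

L{cos(6t)} = s/(s^2 + 36).
Then apply L{t^2·g(t)} = (-1)^2 d^2/ds^2[G(s)] with G(s) = s/(s^2 + 36):
differentiating 2 times and applying the sign gives 2*s*(s^2 - 108)/(s^2 + 36)^3.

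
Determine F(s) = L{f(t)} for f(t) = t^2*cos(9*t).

L{cos(9t)} = s/(s^2 + 81).
Then apply L{t^2·g(t)} = (-1)^2 d^2/ds^2[G(s)] with G(s) = s/(s^2 + 81):
differentiating 2 times and applying the sign gives 2*s*(s^2 - 243)/(s^2 + 81)^3.

F(s) = 2*s*(s^2 - 243)/(s^2 + 81)^3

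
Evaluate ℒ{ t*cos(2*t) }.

L{cos(2t)} = s/(s^2 + 4).
Then apply L{t·g(t)} = -d/ds[H(s)] with H(s) = s/(s^2 + 4):
differentiating 1 time and applying the sign gives (s - 2)*(s + 2)/(s^2 + 4)^2.

(s - 2)*(s + 2)/(s^2 + 4)^2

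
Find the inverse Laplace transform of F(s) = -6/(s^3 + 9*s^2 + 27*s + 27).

Rewrite the denominator: s^3 + 9*s^2 + 27*s + 27 = (s + 3)^3.
The form in (s + 3) signals a first-shifting-theorem factor e^(-3t).
Since L{t^2} = 2!/s^3 = 2/s^3, the inverse is t^2*e^(-3*t), scaled by -3.

-3*t^2*exp(-3*t)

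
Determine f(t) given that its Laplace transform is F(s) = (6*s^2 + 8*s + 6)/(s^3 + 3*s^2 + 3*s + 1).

Factor the denominator: s^3 + 3*s^2 + 3*s + 1 = (s + 1)^3.
Partial fraction decomposition gives [6/(s + 1)] + [-4/(s + 1)^2] + [4/(s + 1)^3].
Invert each term: 6/(s + 1) ↔ 6e^(-t); -4/(s + 1)^2 ↔ -4t·e^(-t); 4/(s + 1)^3 ↔ (2)t^2·e^(-t).

f(t) = 2*t^2*exp(-t) - 4*t*exp(-t) + 6*exp(-t)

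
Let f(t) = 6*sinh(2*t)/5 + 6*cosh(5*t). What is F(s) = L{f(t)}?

F(s) = 6*s/(s^2 - 25) + 12/(5*(s^2 - 4))

By linearity of the Laplace transform, transform each term separately.
(6)·[L{cosh(5t)} = s/(s^2 - 25)]; (6/5)·[L{sinh(2t)} = 2/(s^2 - 4)].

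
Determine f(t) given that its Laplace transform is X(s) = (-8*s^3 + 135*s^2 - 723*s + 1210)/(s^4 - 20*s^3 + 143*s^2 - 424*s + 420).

f(t) = 2*exp(7*t) - exp(6*t) - 5*exp(5*t) - 4*exp(2*t)

Factor the denominator: s^4 - 20*s^3 + 143*s^2 - 424*s + 420 = (s - 7)*(s - 6)*(s - 5)*(s - 2).
Partial fraction decomposition gives [-1/(s - 6)] + [2/(s - 7)] + [-5/(s - 5)] + [-4/(s - 2)].
Invert each term: -1/(s - 6) ↔ -e^(6t); 2/(s - 7) ↔ 2e^(7t); -5/(s - 5) ↔ -5e^(5t); -4/(s - 2) ↔ -4e^(2t).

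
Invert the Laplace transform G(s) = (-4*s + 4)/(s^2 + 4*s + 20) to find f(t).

Complete the square in the denominator: s^2 + 4*s + 20 = (s + 2)^2 + 4^2.
Split the numerator to match: -4*s + 4 = -4·(s + 2) + 3·4.
Invert each term: -4·(s + 2)/((s + 2)^2 + 16) ↔ -4e^(-2t)cos(4t); 3·4/((s + 2)^2 + 16) ↔ 3e^(-2t)sin(4t).

f(t) = 3*exp(-2*t)*sin(4*t) - 4*exp(-2*t)*cos(4*t)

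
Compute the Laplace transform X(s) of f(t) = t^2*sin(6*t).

L{sin(6t)} = 6/(s^2 + 36).
Then apply L{t^2·g(t)} = (-1)^2 d^2/ds^2[G(s)] with G(s) = 6/(s^2 + 36):
differentiating 2 times and applying the sign gives 36*(s^2 - 12)/(s^2 + 36)^3.

X(s) = 36*(s^2 - 12)/(s^2 + 36)^3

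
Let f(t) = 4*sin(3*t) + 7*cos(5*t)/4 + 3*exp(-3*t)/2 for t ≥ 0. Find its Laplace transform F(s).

Apply the Laplace transform termwise.
(3/2)·[L{e^(-3t)} = 1/(s + 3)]; (4)·[L{sin(3t)} = 3/(s^2 + 9)]; (7/4)·[L{cos(5t)} = s/(s^2 + 25)].

F(s) = 7*s/(4*(s^2 + 25)) + 12/(s^2 + 9) + 3/(2*(s + 3))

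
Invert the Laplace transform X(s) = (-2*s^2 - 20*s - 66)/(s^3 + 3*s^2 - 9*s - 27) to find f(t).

Factor the denominator: s^3 + 3*s^2 - 9*s - 27 = (s - 3)*(s + 3)^2.
Partial fraction decomposition gives [2/(s + 3)] + [4/(s + 3)^2] + [-4/(s - 3)].
Invert each term: 2/(s + 3) ↔ 2e^(-3t); 4/(s + 3)^2 ↔ 4t·e^(-3t); -4/(s - 3) ↔ -4e^(3t).

f(t) = 4*t*exp(-3*t) - 4*exp(3*t) + 2*exp(-3*t)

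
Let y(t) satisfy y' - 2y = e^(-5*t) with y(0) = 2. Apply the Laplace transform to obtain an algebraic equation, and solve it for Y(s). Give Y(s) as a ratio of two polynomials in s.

Apply the Laplace transform to the equation.
With L{y'} = sY - y(0) = sY - 2: the LHS transforms to (s - 2)Y - (2).
The right side is L{e^(-5*t)} = 1/(s + 5).
So (s - 2)Y = 1/(s + 5) + (2).
Divide through and combine into a single rational function.

Y(s) = (2*s + 11)/(s^2 + 3*s - 10)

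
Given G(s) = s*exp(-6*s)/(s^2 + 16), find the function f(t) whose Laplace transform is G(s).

f(t) = Heaviside(t - 6)*(cos(4*t - 24))

The factor e^(-6s) signals a time shift by c = 6 (second shifting theorem).
L{cos(4t)} = s/(s^2 + 16), so L^-1{s/(s^2 + 16)} = cos(4*t).
Hence the inverse is u(t - 6) times that function evaluated at t - 6.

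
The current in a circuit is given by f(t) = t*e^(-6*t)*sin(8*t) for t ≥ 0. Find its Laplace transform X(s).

L{sin(8t)} = 8/(s^2 + 64).
Multiplying by e^(-6t) shifts s → s + 6, so L{e^(-6*t)*sin(8*t)} = 8/((s + 6)^2 + 64).
Then apply L{t·g(t)} = -d/ds[G(s)] with G(s) = 8/((s + 6)^2 + 64):
differentiating 1 time and applying the sign gives 16*(s + 6)/(s^2 + 12*s + 100)^2.

X(s) = 16*(s + 6)/(s^2 + 12*s + 100)^2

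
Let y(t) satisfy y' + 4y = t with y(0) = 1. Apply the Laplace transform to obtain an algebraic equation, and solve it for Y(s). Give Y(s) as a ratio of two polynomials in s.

Y(s) = (s^2 + 1)/(s^3 + 4*s^2)

Laplace-transform each side.
Using L{y'} = sY - y(0) = sY - 1, the left side becomes (s + 4)Y - (1).
The right side is L{t} = s^(-2).
So (s + 4)Y = s^(-2) + (1).
Isolate Y and clear denominators.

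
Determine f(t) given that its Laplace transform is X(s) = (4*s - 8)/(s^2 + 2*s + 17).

Complete the square in the denominator: s^2 + 2*s + 17 = (s + 1)^2 + 4^2.
Split the numerator to match: 4*s - 8 = 4·(s + 1) - 3·4.
Invert each term: 4·(s + 1)/((s + 1)^2 + 16) ↔ 4e^(-t)cos(4t); -3·4/((s + 1)^2 + 16) ↔ -3e^(-t)sin(4t).

f(t) = -3*exp(-t)*sin(4*t) + 4*exp(-t)*cos(4*t)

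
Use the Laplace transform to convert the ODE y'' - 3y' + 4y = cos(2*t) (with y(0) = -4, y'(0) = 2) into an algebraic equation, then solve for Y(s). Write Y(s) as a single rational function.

Apply the Laplace transform to the equation.
With L{y''} = s^2 Y - s·y(0) - y'(0) and L{y'} = sY - y(0), with y(0) = -4, y'(0) = 2: the LHS transforms to (s^2 - 3*s + 4)Y - (-4*s + 14).
The right side is L{cos(2*t)} = s/(s^2 + 4).
So (s^2 - 3*s + 4)Y = s/(s^2 + 4) + (-4*s + 14).
Solve for Y(s) and write it as one ratio of polynomials.

Y(s) = (-4*s^3 + 14*s^2 - 15*s + 56)/(s^4 - 3*s^3 + 8*s^2 - 12*s + 16)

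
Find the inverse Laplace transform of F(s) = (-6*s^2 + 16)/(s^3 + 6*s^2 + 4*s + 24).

3*sin(2*t) - cos(2*t) - 5*exp(-6*t)

Factor the denominator: s^3 + 6*s^2 + 4*s + 24 = (s + 6)*(s^2 + 4).
Partial fraction decomposition gives [-5/(s + 6)] + [-s/(s^2 + 4)] + [6/(s^2 + 4)].
Invert each term: -5/(s + 6) ↔ -5e^(-6t); -1·s/(s^2 + 4) ↔ -cos(2t); 3·2/(s^2 + 4) ↔ 3sin(2t).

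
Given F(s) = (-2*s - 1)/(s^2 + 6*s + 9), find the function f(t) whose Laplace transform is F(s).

f(t) = 5*t*exp(-3*t) - 2*exp(-3*t)

Factor the denominator: s^2 + 6*s + 9 = (s + 3)^2.
Partial fraction decomposition gives [-2/(s + 3)] + [5/(s + 3)^2].
Invert each term: -2/(s + 3) ↔ -2e^(-3t); 5/(s + 3)^2 ↔ 5t·e^(-3t).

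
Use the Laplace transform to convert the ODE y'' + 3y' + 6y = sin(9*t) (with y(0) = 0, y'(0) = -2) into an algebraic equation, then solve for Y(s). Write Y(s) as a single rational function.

Y(s) = (-2*s^2 - 153)/(s^4 + 3*s^3 + 87*s^2 + 243*s + 486)

Apply the Laplace transform to the equation.
Using L{y''} = s^2 Y - s·y(0) - y'(0) and L{y'} = sY - y(0), with y(0) = 0, y'(0) = -2, the left side becomes (s^2 + 3*s + 6)Y - (-2).
The right side is L{sin(9*t)} = 9/(s^2 + 81).
So (s^2 + 3*s + 6)Y = 9/(s^2 + 81) + (-2).
Divide through and combine into a single rational function.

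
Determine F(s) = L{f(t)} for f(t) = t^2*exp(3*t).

L{e^(3t)} = 1/(s - 3).
Then apply L{t^2·g(t)} = (-1)^2 d^2/ds^2[G(s)] with G(s) = 1/(s - 3):
differentiating 2 times and applying the sign gives 2/(s - 3)^3.

F(s) = 2/(s - 3)^3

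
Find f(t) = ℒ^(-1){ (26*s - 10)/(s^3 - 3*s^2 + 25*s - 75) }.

Factor the denominator: s^3 - 3*s^2 + 25*s - 75 = (s - 3)*(s^2 + 25).
Partial fraction decomposition gives [2/(s - 3)] + [-2*s/(s^2 + 25)] + [20/(s^2 + 25)].
Invert each term: 2/(s - 3) ↔ 2e^(3t); -2·s/(s^2 + 25) ↔ -2cos(5t); 4·5/(s^2 + 25) ↔ 4sin(5t).

f(t) = 2*exp(3*t) + 4*sin(5*t) - 2*cos(5*t)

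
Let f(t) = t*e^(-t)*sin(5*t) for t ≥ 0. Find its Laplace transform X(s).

X(s) = 10*(s + 1)/(s^2 + 2*s + 26)^2

L{sin(5t)} = 5/(s^2 + 25).
Multiplying by e^(-t) shifts s → s + 1, so L{e^(-t)*sin(5*t)} = 5/((s + 1)^2 + 25).
Then apply L{t·g(t)} = -d/ds[G(s)] with G(s) = 5/((s + 1)^2 + 25):
differentiating 1 time and applying the sign gives 10*(s + 1)/(s^2 + 2*s + 26)^2.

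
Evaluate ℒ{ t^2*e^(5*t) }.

2/(s - 5)^3

L{e^(5t)} = 1/(s - 5).
Then apply L{t^2·g(t)} = (-1)^2 d^2/ds^2[H(s)] with H(s) = 1/(s - 5):
differentiating 2 times and applying the sign gives 2/(s - 5)^3.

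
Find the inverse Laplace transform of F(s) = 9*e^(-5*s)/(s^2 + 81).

Heaviside(t - 5)*(sin(9*t - 45))

The factor e^(-5s) signals a time shift by c = 5 (second shifting theorem).
L{sin(9t)} = 9/(s^2 + 81), so L^-1{9/(s^2 + 81)} = sin(9*t).
Hence the inverse is u(t - 5) times that function evaluated at t - 5.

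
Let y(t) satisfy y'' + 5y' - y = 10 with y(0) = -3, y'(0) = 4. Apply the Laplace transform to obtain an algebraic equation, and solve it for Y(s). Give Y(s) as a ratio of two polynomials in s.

Y(s) = (-3*s^2 - 11*s + 10)/(s^3 + 5*s^2 - s)

Apply the Laplace transform to the equation.
Using L{y''} = s^2 Y - s·y(0) - y'(0) and L{y'} = sY - y(0), with y(0) = -3, y'(0) = 4, the left side becomes (s^2 + 5*s - 1)Y - (-3*s - 11).
The right side is L{10} = 10/s.
So (s^2 + 5*s - 1)Y = 10/s + (-3*s - 11).
Solve for Y(s) and write it as one ratio of polynomials.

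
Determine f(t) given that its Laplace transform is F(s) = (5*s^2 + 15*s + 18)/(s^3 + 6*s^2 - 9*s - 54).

Factor the denominator: s^3 + 6*s^2 - 9*s - 54 = (s - 3)*(s + 3)*(s + 6).
Partial fraction decomposition gives [4/(s + 6)] + [2/(s - 3)] + [-1/(s + 3)].
Invert each term: 4/(s + 6) ↔ 4e^(-6t); 2/(s - 3) ↔ 2e^(3t); -1/(s + 3) ↔ -e^(-3t).

f(t) = 2*exp(3*t) - exp(-3*t) + 4*exp(-6*t)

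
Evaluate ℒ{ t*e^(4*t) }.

(s - 4)^(-2)

L{e^(4t)} = 1/(s - 4).
Then apply L{t·g(t)} = -d/ds[G(s)] with G(s) = 1/(s - 4):
differentiating 1 time and applying the sign gives (s - 4)^(-2).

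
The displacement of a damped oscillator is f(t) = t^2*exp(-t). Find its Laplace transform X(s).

X(s) = 2/(s + 1)^3

L{e^(-t)} = 1/(s + 1).
Then apply L{t^2·g(t)} = (-1)^2 d^2/ds^2[G(s)] with G(s) = 1/(s + 1):
differentiating 2 times and applying the sign gives 2/(s + 1)^3.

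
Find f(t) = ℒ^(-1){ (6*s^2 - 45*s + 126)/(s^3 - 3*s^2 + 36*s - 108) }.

f(t) = exp(3*t) - 5*sin(6*t) + 5*cos(6*t)

Factor the denominator: s^3 - 3*s^2 + 36*s - 108 = (s - 3)*(s^2 + 36).
Partial fraction decomposition gives [1/(s - 3)] + [5*s/(s^2 + 36)] + [-30/(s^2 + 36)].
Invert each term: 1/(s - 3) ↔ e^(3t); 5·s/(s^2 + 36) ↔ 5cos(6t); -5·6/(s^2 + 36) ↔ -5sin(6t).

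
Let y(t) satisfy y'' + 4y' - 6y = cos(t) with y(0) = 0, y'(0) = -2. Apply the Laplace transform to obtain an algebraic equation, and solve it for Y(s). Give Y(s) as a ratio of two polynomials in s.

Y(s) = (-2*s^2 + s - 2)/(s^4 + 4*s^3 - 5*s^2 + 4*s - 6)

Apply the Laplace transform to the equation.
With L{y''} = s^2 Y - s·y(0) - y'(0) and L{y'} = sY - y(0), with y(0) = 0, y'(0) = -2: the LHS transforms to (s^2 + 4*s - 6)Y - (-2).
The right side is L{cos(t)} = s/(s^2 + 1).
So (s^2 + 4*s - 6)Y = s/(s^2 + 1) + (-2).
Divide through and combine into a single rational function.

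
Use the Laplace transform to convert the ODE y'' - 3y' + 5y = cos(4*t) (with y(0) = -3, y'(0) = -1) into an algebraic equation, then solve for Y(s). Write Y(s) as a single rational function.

Apply the Laplace transform to the equation.
Using L{y''} = s^2 Y - s·y(0) - y'(0) and L{y'} = sY - y(0), with y(0) = -3, y'(0) = -1, the left side becomes (s^2 - 3*s + 5)Y - (-3*s + 8).
The right side is L{cos(4*t)} = s/(s^2 + 16).
So (s^2 - 3*s + 5)Y = s/(s^2 + 16) + (-3*s + 8).
Isolate Y and clear denominators.

Y(s) = (-3*s^3 + 8*s^2 - 47*s + 128)/(s^4 - 3*s^3 + 21*s^2 - 48*s + 80)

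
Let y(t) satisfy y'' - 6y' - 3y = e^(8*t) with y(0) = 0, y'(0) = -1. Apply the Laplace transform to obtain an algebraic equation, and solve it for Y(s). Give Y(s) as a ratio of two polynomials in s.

Y(s) = (-s + 9)/(s^3 - 14*s^2 + 45*s + 24)

Take the Laplace transform of both sides.
The derivative rules (L{y''} = s^2 Y - s·y(0) - y'(0) and L{y'} = sY - y(0), with y(0) = 0, y'(0) = -1) turn the left side into (s^2 - 6*s - 3)Y - (-1).
The right side is L{e^(8*t)} = 1/(s - 8).
So (s^2 - 6*s - 3)Y = 1/(s - 8) + (-1).
Solve for Y(s) and write it as one ratio of polynomials.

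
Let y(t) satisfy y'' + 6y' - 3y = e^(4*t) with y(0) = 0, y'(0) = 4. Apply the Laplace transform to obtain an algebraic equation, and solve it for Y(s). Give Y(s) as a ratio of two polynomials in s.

Y(s) = (4*s - 15)/(s^3 + 2*s^2 - 27*s + 12)

Transform both sides with L{·}.
The derivative rules (L{y''} = s^2 Y - s·y(0) - y'(0) and L{y'} = sY - y(0), with y(0) = 0, y'(0) = 4) turn the left side into (s^2 + 6*s - 3)Y - (4).
The right side is L{e^(4*t)} = 1/(s - 4).
So (s^2 + 6*s - 3)Y = 1/(s - 4) + (4).
Isolate Y and clear denominators.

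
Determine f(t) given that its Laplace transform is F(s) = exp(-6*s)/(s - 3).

f(t) = Heaviside(t - 6)*(exp(3*t - 18))

The factor e^(-6s) signals a time shift by c = 6 (second shifting theorem).
L{e^(3t)} = 1/(s - 3), so L^-1{1/(s - 3)} = exp(3*t).
Hence the inverse is u(t - 6) times that function evaluated at t - 6.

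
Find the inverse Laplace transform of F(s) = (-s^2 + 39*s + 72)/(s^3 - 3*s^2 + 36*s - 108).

Factor the denominator: s^3 - 3*s^2 + 36*s - 108 = (s - 3)*(s^2 + 36).
Partial fraction decomposition gives [4/(s - 3)] + [-5*s/(s^2 + 36)] + [24/(s^2 + 36)].
Invert each term: 4/(s - 3) ↔ 4e^(3t); -5·s/(s^2 + 36) ↔ -5cos(6t); 4·6/(s^2 + 36) ↔ 4sin(6t).

4*exp(3*t) + 4*sin(6*t) - 5*cos(6*t)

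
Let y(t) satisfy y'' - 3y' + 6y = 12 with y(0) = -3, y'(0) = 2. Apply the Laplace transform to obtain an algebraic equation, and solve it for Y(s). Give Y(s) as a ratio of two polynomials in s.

Y(s) = (-3*s^2 + 11*s + 12)/(s^3 - 3*s^2 + 6*s)

Laplace-transform each side.
Using L{y''} = s^2 Y - s·y(0) - y'(0) and L{y'} = sY - y(0), with y(0) = -3, y'(0) = 2, the left side becomes (s^2 - 3*s + 6)Y - (-3*s + 11).
The right side is L{12} = 12/s.
So (s^2 - 3*s + 6)Y = 12/s + (-3*s + 11).
Isolate Y and clear denominators.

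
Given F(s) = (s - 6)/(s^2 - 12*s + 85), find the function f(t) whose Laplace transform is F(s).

f(t) = exp(6*t)*cos(7*t)

Rewrite the denominator: s^2 - 12*s + 85 = (s - 6)^2 + 49.
The form in (s - 6) signals a first-shifting-theorem factor e^(6t).
Since L{cos(7t)} = s/(s^2 + 49), the inverse is e^(6*t)*cos(7*t).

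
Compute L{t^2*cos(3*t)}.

L{cos(3t)} = s/(s^2 + 9).
Then apply L{t^2·g(t)} = (-1)^2 d^2/ds^2[G(s)] with G(s) = s/(s^2 + 9):
differentiating 2 times and applying the sign gives 2*s*(s^2 - 27)/(s^2 + 9)^3.

2*s*(s^2 - 27)/(s^2 + 9)^3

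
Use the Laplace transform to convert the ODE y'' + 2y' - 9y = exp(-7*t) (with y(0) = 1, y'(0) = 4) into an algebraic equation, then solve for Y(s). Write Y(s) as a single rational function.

Apply the Laplace transform to the equation.
Using L{y''} = s^2 Y - s·y(0) - y'(0) and L{y'} = sY - y(0), with y(0) = 1, y'(0) = 4, the left side becomes (s^2 + 2*s - 9)Y - (s + 6).
The right side is L{exp(-7*t)} = 1/(s + 7).
So (s^2 + 2*s - 9)Y = 1/(s + 7) + (s + 6).
Solve for Y(s) and write it as one ratio of polynomials.

Y(s) = (s^2 + 13*s + 43)/(s^3 + 9*s^2 + 5*s - 63)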